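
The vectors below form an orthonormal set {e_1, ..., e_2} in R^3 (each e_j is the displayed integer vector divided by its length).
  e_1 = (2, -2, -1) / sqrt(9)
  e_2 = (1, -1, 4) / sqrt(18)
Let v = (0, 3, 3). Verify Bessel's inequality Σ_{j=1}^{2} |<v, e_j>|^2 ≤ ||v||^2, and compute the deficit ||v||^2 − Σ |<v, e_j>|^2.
Σ |<v, e_j>|^2 = 27/2; ||v||^2 = 18; deficit = 9/2

Write each e_j = u_j / sqrt(<u_j, u_j>) where u_j is the displayed integer vector. Then <v, e_j> = <v, u_j> / sqrt(<u_j, u_j>), so |<v, e_j>|^2 = <v, u_j>^2 / <u_j, u_j>.
Coefficients: <v, e_1> = -9/sqrt(9), <v, e_2> = 9/sqrt(18).
Square and sum: Σ |<v, e_j>|^2 = 27/2.
Compute ||v||^2 = v·v = 18.
Deficit = 18 − 27/2 = 9/2 ≥ 0, confirming Bessel's inequality. (The deficit equals ||v − Σ <v,e_j> e_j||^2, the squared distance from v to span{e_j}.)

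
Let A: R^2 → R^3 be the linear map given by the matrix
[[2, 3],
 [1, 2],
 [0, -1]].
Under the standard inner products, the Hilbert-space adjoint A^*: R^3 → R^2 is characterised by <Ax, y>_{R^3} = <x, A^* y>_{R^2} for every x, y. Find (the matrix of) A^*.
A^* = A^T =
[[2, 1, 0],
 [3, 2, -1]]

For real matrices with standard dot products, the defining identity <Ax, y> = <x, A^* y> gives (Ax)^T y = x^T (A^*) y, i.e. x^T A^T y = x^T (A^*) y. Since this holds for all x, y, we must have A^* = A^T. Therefore
A^* =
[[2, 1, 0],
 [3, 2, -1]].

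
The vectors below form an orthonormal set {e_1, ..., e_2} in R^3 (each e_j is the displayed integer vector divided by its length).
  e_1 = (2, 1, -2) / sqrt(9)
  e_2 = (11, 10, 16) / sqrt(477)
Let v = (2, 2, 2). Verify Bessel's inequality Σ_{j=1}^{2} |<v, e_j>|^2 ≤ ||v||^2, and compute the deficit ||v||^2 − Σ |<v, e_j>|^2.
Σ |<v, e_j>|^2 = 632/53; ||v||^2 = 12; deficit = 4/53

Write each e_j = u_j / sqrt(<u_j, u_j>) where u_j is the displayed integer vector. Then <v, e_j> = <v, u_j> / sqrt(<u_j, u_j>), so |<v, e_j>|^2 = <v, u_j>^2 / <u_j, u_j>.
Coefficients: <v, e_1> = 2/sqrt(9), <v, e_2> = 74/sqrt(477).
Square and sum: Σ |<v, e_j>|^2 = 632/53.
Compute ||v||^2 = v·v = 12.
Deficit = 12 − 632/53 = 4/53 ≥ 0, confirming Bessel's inequality. (The deficit equals ||v − Σ <v,e_j> e_j||^2, the squared distance from v to span{e_j}.)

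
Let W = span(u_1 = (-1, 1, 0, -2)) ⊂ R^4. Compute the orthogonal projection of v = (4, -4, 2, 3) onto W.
proj_W(v) = (7/3, -7/3, 0, 14/3)

Set up U = [u_1 | ... | u_1] ∈ R^(4×1). The projector onto W = col(U) is P = U (U^T U)^(-1) U^T.
Compute U^T U =
  [6],
and U^T v = (-14).
Solve U^T U · c = U^T v for the coefficients: c = (-7/3). The projection is proj_W(v) = U c.
Check: (v - proj_W(v)) · u_1 = 0  (should be 0).
Result: proj_W(v) = (7/3, -7/3, 0, 14/3).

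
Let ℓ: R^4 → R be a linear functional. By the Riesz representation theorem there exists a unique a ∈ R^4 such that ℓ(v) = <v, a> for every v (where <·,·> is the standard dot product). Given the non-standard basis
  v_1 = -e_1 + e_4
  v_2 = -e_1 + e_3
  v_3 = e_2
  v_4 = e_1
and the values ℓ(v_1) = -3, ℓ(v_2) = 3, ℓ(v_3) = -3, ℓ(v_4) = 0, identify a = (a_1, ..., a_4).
a = (0, -3, 3, -3)

Write a = (a_1, ..., a_4) in the standard basis. For each basis vector v_i, ℓ(v_i) = <v_i, a> is a linear equation in the a_j's. Collect the n equations into a matrix system V a = ℓ, where row i of V is v_i (expressed in the standard basis). Since V is invertible (lower-triangular with 1s on the diagonal, up to permutation), solve by back-substitution:
  V =
[[-1, 0, 0, 1],
 [-1, 0, 1, 0],
 [0, 1, 0, 0],
 [1, 0, 0, 0]]
  V a = (-3, 3, -3, 0)
Solving gives a = (0, -3, 3, -3).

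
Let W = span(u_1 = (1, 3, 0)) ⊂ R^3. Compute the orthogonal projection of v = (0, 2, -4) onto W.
proj_W(v) = (3/5, 9/5, 0)

Set up U = [u_1 | ... | u_1] ∈ R^(3×1). The projector onto W = col(U) is P = U (U^T U)^(-1) U^T.
Compute U^T U =
  [10],
and U^T v = (6).
Solve U^T U · c = U^T v for the coefficients: c = (3/5). The projection is proj_W(v) = U c.
Check: (v - proj_W(v)) · u_1 = 0  (should be 0).
Result: proj_W(v) = (3/5, 9/5, 0).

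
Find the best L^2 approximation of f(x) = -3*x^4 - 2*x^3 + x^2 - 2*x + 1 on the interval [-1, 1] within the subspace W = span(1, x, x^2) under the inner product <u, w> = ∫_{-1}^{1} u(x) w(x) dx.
g(x) = -11*x^2/7 - 16*x/5 + 44/35

The best approximation g ∈ W is the orthogonal projection of f onto W. Writing g = a_0 + a_1 x + a_2 x^2, the coefficients solve the normal equations G · a = b where
  G_{ij} = <φ_i, φ_j> and b_i = <f, φ_i>, with φ_0 = 1, φ_1 = x, φ_2 = x^2.
G =
  [2, 0, 2/3]
  [0, 2/3, 0]
  [2/3, 0, 2/5],
b = (22/15, -32/15, 22/105).
Solving gives a_0 = 44/35, a_1 = -16/5, a_2 = -11/7, so
  g(x) = -11*x^2/7 - 16*x/5 + 44/35.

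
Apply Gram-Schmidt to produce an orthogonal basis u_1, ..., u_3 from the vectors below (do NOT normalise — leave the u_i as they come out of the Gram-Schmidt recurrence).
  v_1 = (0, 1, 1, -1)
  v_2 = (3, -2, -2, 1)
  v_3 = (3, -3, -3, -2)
Orthogonal basis:
  u_1 = (0, 1, 1, -1)
  u_2 = (3, -1/3, -1/3, -2/3)
  u_3 = (-24/29, -36/29, -36/29, -72/29)

Apply the Gram-Schmidt recurrence
  u_1 = v_1
  u_i = v_i − Σ_{j<i} ((v_i · u_j) / (u_j · u_j)) · u_j.

Step by step this gives:
  u_1 = (0, 1, 1, -1)
  u_2 = (3, -1/3, -1/3, -2/3)
  u_3 = (-24/29, -36/29, -36/29, -72/29)

Orthogonality check:
  u_2 · u_1 = 0 (should be 0)
  u_3 · u_1 = 0 (should be 0)
  u_3 · u_2 = 0 (should be 0)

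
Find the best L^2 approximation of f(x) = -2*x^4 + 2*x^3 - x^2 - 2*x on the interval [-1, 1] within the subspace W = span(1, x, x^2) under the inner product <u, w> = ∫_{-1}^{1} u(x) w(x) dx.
g(x) = -19*x^2/7 - 4*x/5 + 6/35

The best approximation g ∈ W is the orthogonal projection of f onto W. Writing g = a_0 + a_1 x + a_2 x^2, the coefficients solve the normal equations G · a = b where
  G_{ij} = <φ_i, φ_j> and b_i = <f, φ_i>, with φ_0 = 1, φ_1 = x, φ_2 = x^2.
G =
  [2, 0, 2/3]
  [0, 2/3, 0]
  [2/3, 0, 2/5],
b = (-22/15, -8/15, -34/35).
Solving gives a_0 = 6/35, a_1 = -4/5, a_2 = -19/7, so
  g(x) = -19*x^2/7 - 4*x/5 + 6/35.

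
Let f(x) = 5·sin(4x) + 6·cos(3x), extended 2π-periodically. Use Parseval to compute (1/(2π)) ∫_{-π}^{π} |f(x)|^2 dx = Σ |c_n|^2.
Σ |c_n|^2 = 61/2

Expand |f|^2 and use orthogonality of {sin(nx), cos(mx)} on [-π, π]:
  ∫_{-π}^{π} sin(nx)^2 dx = π, ∫ cos(mx)^2 dx = π, and cross terms integrate to 0.
So ∫_{-π}^{π} f(x)^2 dx = 5^2 · π + 6^2 · π = (25 + 36)π.
Divide by 2π: (25 + 36)/2 = 61/2.
By Parseval, this equals Σ |c_n|^2.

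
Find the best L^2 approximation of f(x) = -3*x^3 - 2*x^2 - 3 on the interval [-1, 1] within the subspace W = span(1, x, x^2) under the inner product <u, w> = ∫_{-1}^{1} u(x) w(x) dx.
g(x) = -2*x^2 - 9*x/5 - 3

The best approximation g ∈ W is the orthogonal projection of f onto W. Writing g = a_0 + a_1 x + a_2 x^2, the coefficients solve the normal equations G · a = b where
  G_{ij} = <φ_i, φ_j> and b_i = <f, φ_i>, with φ_0 = 1, φ_1 = x, φ_2 = x^2.
G =
  [2, 0, 2/3]
  [0, 2/3, 0]
  [2/3, 0, 2/5],
b = (-22/3, -6/5, -14/5).
Solving gives a_0 = -3, a_1 = -9/5, a_2 = -2, so
  g(x) = -2*x^2 - 9*x/5 - 3.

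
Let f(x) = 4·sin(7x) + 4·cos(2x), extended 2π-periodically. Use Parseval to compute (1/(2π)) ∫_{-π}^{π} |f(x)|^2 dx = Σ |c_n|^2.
Σ |c_n|^2 = 16

Expand |f|^2 and use orthogonality of {sin(nx), cos(mx)} on [-π, π]:
  ∫_{-π}^{π} sin(nx)^2 dx = π, ∫ cos(mx)^2 dx = π, and cross terms integrate to 0.
So ∫_{-π}^{π} f(x)^2 dx = 4^2 · π + 4^2 · π = (16 + 16)π.
Divide by 2π: (16 + 16)/2 = 16.
By Parseval, this equals Σ |c_n|^2.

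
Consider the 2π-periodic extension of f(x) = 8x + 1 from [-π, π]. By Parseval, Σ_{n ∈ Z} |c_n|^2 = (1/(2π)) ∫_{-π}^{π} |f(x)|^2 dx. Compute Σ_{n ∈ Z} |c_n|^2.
Σ |c_n|^2 = 64π^2/3 + 1

Expand and integrate term by term over [-π, π]:
  ∫ (8x)^2 dx = 64·(2π^3/3); ∫ 2·8·(1)·x dx = 0 (odd integrand); ∫ 1^2 dx = 1·2π.
So (1/(2π)) ∫_{-π}^{π} (8x + 1)^2 dx = 64π^2/3 + 1 = 64π^2/3 + 1.
Parseval ⇒ Σ |c_n|^2 = 64π^2/3 + 1.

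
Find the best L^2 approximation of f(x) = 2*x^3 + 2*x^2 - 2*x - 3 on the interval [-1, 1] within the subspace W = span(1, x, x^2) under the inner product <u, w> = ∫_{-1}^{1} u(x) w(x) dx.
g(x) = 2*x^2 - 4*x/5 - 3

The best approximation g ∈ W is the orthogonal projection of f onto W. Writing g = a_0 + a_1 x + a_2 x^2, the coefficients solve the normal equations G · a = b where
  G_{ij} = <φ_i, φ_j> and b_i = <f, φ_i>, with φ_0 = 1, φ_1 = x, φ_2 = x^2.
G =
  [2, 0, 2/3]
  [0, 2/3, 0]
  [2/3, 0, 2/5],
b = (-14/3, -8/15, -6/5).
Solving gives a_0 = -3, a_1 = -4/5, a_2 = 2, so
  g(x) = 2*x^2 - 4*x/5 - 3.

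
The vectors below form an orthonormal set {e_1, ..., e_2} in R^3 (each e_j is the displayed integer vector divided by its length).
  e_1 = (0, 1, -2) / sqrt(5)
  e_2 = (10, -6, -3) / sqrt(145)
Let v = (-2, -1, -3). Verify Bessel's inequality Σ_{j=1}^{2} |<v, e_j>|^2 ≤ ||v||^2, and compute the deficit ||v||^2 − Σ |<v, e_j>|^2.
Σ |<v, e_j>|^2 = 150/29; ||v||^2 = 14; deficit = 256/29

Write each e_j = u_j / sqrt(<u_j, u_j>) where u_j is the displayed integer vector. Then <v, e_j> = <v, u_j> / sqrt(<u_j, u_j>), so |<v, e_j>|^2 = <v, u_j>^2 / <u_j, u_j>.
Coefficients: <v, e_1> = 5/sqrt(5), <v, e_2> = -5/sqrt(145).
Square and sum: Σ |<v, e_j>|^2 = 150/29.
Compute ||v||^2 = v·v = 14.
Deficit = 14 − 150/29 = 256/29 ≥ 0, confirming Bessel's inequality. (The deficit equals ||v − Σ <v,e_j> e_j||^2, the squared distance from v to span{e_j}.)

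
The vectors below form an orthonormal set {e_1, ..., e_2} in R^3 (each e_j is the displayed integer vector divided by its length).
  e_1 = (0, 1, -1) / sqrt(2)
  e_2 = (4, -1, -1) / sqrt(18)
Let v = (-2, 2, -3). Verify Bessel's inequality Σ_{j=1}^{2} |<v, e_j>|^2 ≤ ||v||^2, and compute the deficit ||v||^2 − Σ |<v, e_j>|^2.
Σ |<v, e_j>|^2 = 137/9; ||v||^2 = 17; deficit = 16/9

Write each e_j = u_j / sqrt(<u_j, u_j>) where u_j is the displayed integer vector. Then <v, e_j> = <v, u_j> / sqrt(<u_j, u_j>), so |<v, e_j>|^2 = <v, u_j>^2 / <u_j, u_j>.
Coefficients: <v, e_1> = 5/sqrt(2), <v, e_2> = -7/sqrt(18).
Square and sum: Σ |<v, e_j>|^2 = 137/9.
Compute ||v||^2 = v·v = 17.
Deficit = 17 − 137/9 = 16/9 ≥ 0, confirming Bessel's inequality. (The deficit equals ||v − Σ <v,e_j> e_j||^2, the squared distance from v to span{e_j}.)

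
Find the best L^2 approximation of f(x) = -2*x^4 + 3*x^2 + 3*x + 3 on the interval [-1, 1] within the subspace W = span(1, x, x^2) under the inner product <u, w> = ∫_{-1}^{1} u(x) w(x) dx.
g(x) = 9*x^2/7 + 3*x + 111/35

The best approximation g ∈ W is the orthogonal projection of f onto W. Writing g = a_0 + a_1 x + a_2 x^2, the coefficients solve the normal equations G · a = b where
  G_{ij} = <φ_i, φ_j> and b_i = <f, φ_i>, with φ_0 = 1, φ_1 = x, φ_2 = x^2.
G =
  [2, 0, 2/3]
  [0, 2/3, 0]
  [2/3, 0, 2/5],
b = (36/5, 2, 92/35).
Solving gives a_0 = 111/35, a_1 = 3, a_2 = 9/7, so
  g(x) = 9*x^2/7 + 3*x + 111/35.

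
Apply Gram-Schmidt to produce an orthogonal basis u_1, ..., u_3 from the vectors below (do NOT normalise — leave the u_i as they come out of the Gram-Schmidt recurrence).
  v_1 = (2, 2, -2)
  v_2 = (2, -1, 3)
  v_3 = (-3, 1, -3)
Orthogonal basis:
  u_1 = (2, 2, -2)
  u_2 = (8/3, -1/3, 7/3)
  u_3 = (-2/19, 5/19, 3/19)

Apply the Gram-Schmidt recurrence
  u_1 = v_1
  u_i = v_i − Σ_{j<i} ((v_i · u_j) / (u_j · u_j)) · u_j.

Step by step this gives:
  u_1 = (2, 2, -2)
  u_2 = (8/3, -1/3, 7/3)
  u_3 = (-2/19, 5/19, 3/19)

Orthogonality check:
  u_2 · u_1 = 0 (should be 0)
  u_3 · u_1 = 0 (should be 0)
  u_3 · u_2 = 0 (should be 0)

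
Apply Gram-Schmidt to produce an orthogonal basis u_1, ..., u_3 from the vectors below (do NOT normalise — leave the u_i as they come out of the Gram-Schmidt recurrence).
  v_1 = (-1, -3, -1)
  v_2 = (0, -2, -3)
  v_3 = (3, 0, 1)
Orthogonal basis:
  u_1 = (-1, -3, -1)
  u_2 = (9/11, 5/11, -24/11)
  u_3 = (161/62, -69/62, 23/31)

Apply the Gram-Schmidt recurrence
  u_1 = v_1
  u_i = v_i − Σ_{j<i} ((v_i · u_j) / (u_j · u_j)) · u_j.

Step by step this gives:
  u_1 = (-1, -3, -1)
  u_2 = (9/11, 5/11, -24/11)
  u_3 = (161/62, -69/62, 23/31)

Orthogonality check:
  u_2 · u_1 = 0 (should be 0)
  u_3 · u_1 = 0 (should be 0)
  u_3 · u_2 = 0 (should be 0)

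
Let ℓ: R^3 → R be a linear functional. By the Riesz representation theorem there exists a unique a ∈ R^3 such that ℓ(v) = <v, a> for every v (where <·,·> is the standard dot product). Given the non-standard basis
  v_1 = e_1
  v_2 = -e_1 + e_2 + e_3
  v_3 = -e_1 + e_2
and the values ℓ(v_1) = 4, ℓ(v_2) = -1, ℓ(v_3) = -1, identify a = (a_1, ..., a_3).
a = (4, 3, 0)

Write a = (a_1, ..., a_3) in the standard basis. For each basis vector v_i, ℓ(v_i) = <v_i, a> is a linear equation in the a_j's. Collect the n equations into a matrix system V a = ℓ, where row i of V is v_i (expressed in the standard basis). Since V is invertible (lower-triangular with 1s on the diagonal, up to permutation), solve by back-substitution:
  V =
[[1, 0, 0],
 [-1, 1, 1],
 [-1, 1, 0]]
  V a = (4, -1, -1)
Solving gives a = (4, 3, 0).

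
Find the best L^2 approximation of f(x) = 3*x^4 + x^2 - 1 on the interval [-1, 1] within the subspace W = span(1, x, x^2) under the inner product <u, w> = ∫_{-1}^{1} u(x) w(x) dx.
g(x) = 25*x^2/7 - 44/35

The best approximation g ∈ W is the orthogonal projection of f onto W. Writing g = a_0 + a_1 x + a_2 x^2, the coefficients solve the normal equations G · a = b where
  G_{ij} = <φ_i, φ_j> and b_i = <f, φ_i>, with φ_0 = 1, φ_1 = x, φ_2 = x^2.
G =
  [2, 0, 2/3]
  [0, 2/3, 0]
  [2/3, 0, 2/5],
b = (-2/15, 0, 62/105).
Solving gives a_0 = -44/35, a_1 = 0, a_2 = 25/7, so
  g(x) = 25*x^2/7 - 44/35.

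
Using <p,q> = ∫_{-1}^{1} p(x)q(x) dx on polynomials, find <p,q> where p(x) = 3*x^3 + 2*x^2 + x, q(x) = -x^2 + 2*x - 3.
<p,q> = -16/15

Expand the product: p(x)·q(x) = -3*x^5 + 4*x^4 - 6*x^3 - 4*x^2 - 3*x.
∫_{-1}^{1} of each monomial x^k gives [2/(k+1) if k even, 0 if k odd]. Integrating term-by-term (or equivalently evaluating the antiderivative F(x) = -x^6/2 + 4*x^5/5 - 3*x^4/2 - 4*x^3/3 - 3*x^2/2 at the endpoints):
  F(1) − F(−1) = -121/30 − (-89/30) = -16/15.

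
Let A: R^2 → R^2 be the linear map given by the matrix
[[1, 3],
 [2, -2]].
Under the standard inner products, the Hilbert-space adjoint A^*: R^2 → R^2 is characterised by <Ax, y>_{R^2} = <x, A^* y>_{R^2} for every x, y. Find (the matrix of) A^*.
A^* = A^T =
[[1, 2],
 [3, -2]]

For real matrices with standard dot products, the defining identity <Ax, y> = <x, A^* y> gives (Ax)^T y = x^T (A^*) y, i.e. x^T A^T y = x^T (A^*) y. Since this holds for all x, y, we must have A^* = A^T. Therefore
A^* =
[[1, 2],
 [3, -2]].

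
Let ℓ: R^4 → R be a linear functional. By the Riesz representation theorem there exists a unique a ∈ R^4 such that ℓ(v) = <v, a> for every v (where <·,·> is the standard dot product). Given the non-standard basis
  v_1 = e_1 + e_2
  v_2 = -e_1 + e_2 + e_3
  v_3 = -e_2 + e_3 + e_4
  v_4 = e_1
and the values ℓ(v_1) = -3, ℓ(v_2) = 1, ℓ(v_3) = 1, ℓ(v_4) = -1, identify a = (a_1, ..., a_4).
a = (-1, -2, 2, -3)

Write a = (a_1, ..., a_4) in the standard basis. For each basis vector v_i, ℓ(v_i) = <v_i, a> is a linear equation in the a_j's. Collect the n equations into a matrix system V a = ℓ, where row i of V is v_i (expressed in the standard basis). Since V is invertible (lower-triangular with 1s on the diagonal, up to permutation), solve by back-substitution:
  V =
[[1, 1, 0, 0],
 [-1, 1, 1, 0],
 [0, -1, 1, 1],
 [1, 0, 0, 0]]
  V a = (-3, 1, 1, -1)
Solving gives a = (-1, -2, 2, -3).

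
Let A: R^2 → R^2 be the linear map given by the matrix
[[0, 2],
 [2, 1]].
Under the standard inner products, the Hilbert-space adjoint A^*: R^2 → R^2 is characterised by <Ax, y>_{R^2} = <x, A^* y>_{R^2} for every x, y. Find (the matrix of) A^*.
A^* = A^T =
[[0, 2],
 [2, 1]]

For real matrices with standard dot products, the defining identity <Ax, y> = <x, A^* y> gives (Ax)^T y = x^T (A^*) y, i.e. x^T A^T y = x^T (A^*) y. Since this holds for all x, y, we must have A^* = A^T. Therefore
A^* =
[[0, 2],
 [2, 1]].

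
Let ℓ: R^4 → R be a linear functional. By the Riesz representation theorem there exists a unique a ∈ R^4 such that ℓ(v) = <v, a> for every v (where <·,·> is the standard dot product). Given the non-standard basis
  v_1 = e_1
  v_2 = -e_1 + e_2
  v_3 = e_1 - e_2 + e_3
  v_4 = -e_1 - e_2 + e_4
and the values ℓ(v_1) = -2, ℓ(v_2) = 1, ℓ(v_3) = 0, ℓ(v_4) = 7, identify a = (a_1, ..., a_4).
a = (-2, -1, 1, 4)

Write a = (a_1, ..., a_4) in the standard basis. For each basis vector v_i, ℓ(v_i) = <v_i, a> is a linear equation in the a_j's. Collect the n equations into a matrix system V a = ℓ, where row i of V is v_i (expressed in the standard basis). Since V is invertible (lower-triangular with 1s on the diagonal, up to permutation), solve by back-substitution:
  V =
[[1, 0, 0, 0],
 [-1, 1, 0, 0],
 [1, -1, 1, 0],
 [-1, -1, 0, 1]]
  V a = (-2, 1, 0, 7)
Solving gives a = (-2, -1, 1, 4).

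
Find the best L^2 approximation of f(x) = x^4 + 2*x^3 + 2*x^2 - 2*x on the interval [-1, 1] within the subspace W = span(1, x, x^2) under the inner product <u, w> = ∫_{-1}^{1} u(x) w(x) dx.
g(x) = 20*x^2/7 - 4*x/5 - 3/35

The best approximation g ∈ W is the orthogonal projection of f onto W. Writing g = a_0 + a_1 x + a_2 x^2, the coefficients solve the normal equations G · a = b where
  G_{ij} = <φ_i, φ_j> and b_i = <f, φ_i>, with φ_0 = 1, φ_1 = x, φ_2 = x^2.
G =
  [2, 0, 2/3]
  [0, 2/3, 0]
  [2/3, 0, 2/5],
b = (26/15, -8/15, 38/35).
Solving gives a_0 = -3/35, a_1 = -4/5, a_2 = 20/7, so
  g(x) = 20*x^2/7 - 4*x/5 - 3/35.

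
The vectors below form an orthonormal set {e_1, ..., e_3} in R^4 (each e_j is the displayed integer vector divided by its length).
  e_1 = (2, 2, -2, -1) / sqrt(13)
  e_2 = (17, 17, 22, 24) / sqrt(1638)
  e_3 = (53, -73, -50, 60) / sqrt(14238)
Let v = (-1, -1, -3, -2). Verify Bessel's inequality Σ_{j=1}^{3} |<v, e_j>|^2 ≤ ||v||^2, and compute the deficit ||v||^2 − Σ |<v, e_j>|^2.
Σ |<v, e_j>|^2 = 1670/113; ||v||^2 = 15; deficit = 25/113

Write each e_j = u_j / sqrt(<u_j, u_j>) where u_j is the displayed integer vector. Then <v, e_j> = <v, u_j> / sqrt(<u_j, u_j>), so |<v, e_j>|^2 = <v, u_j>^2 / <u_j, u_j>.
Coefficients: <v, e_1> = 4/sqrt(13), <v, e_2> = -148/sqrt(1638), <v, e_3> = 50/sqrt(14238).
Square and sum: Σ |<v, e_j>|^2 = 1670/113.
Compute ||v||^2 = v·v = 15.
Deficit = 15 − 1670/113 = 25/113 ≥ 0, confirming Bessel's inequality. (The deficit equals ||v − Σ <v,e_j> e_j||^2, the squared distance from v to span{e_j}.)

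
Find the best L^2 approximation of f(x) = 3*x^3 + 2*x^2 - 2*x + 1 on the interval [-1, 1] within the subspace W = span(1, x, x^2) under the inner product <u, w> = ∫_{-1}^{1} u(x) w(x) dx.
g(x) = 2*x^2 - x/5 + 1

The best approximation g ∈ W is the orthogonal projection of f onto W. Writing g = a_0 + a_1 x + a_2 x^2, the coefficients solve the normal equations G · a = b where
  G_{ij} = <φ_i, φ_j> and b_i = <f, φ_i>, with φ_0 = 1, φ_1 = x, φ_2 = x^2.
G =
  [2, 0, 2/3]
  [0, 2/3, 0]
  [2/3, 0, 2/5],
b = (10/3, -2/15, 22/15).
Solving gives a_0 = 1, a_1 = -1/5, a_2 = 2, so
  g(x) = 2*x^2 - x/5 + 1.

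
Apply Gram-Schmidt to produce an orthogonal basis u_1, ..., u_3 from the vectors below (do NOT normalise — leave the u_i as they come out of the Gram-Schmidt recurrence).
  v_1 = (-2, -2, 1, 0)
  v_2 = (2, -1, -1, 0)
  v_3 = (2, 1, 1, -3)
Orthogonal basis:
  u_1 = (-2, -2, 1, 0)
  u_2 = (4/3, -5/3, -2/3, 0)
  u_3 = (4/5, 0, 8/5, -3)

Apply the Gram-Schmidt recurrence
  u_1 = v_1
  u_i = v_i − Σ_{j<i} ((v_i · u_j) / (u_j · u_j)) · u_j.

Step by step this gives:
  u_1 = (-2, -2, 1, 0)
  u_2 = (4/3, -5/3, -2/3, 0)
  u_3 = (4/5, 0, 8/5, -3)

Orthogonality check:
  u_2 · u_1 = 0 (should be 0)
  u_3 · u_1 = 0 (should be 0)
  u_3 · u_2 = 0 (should be 0)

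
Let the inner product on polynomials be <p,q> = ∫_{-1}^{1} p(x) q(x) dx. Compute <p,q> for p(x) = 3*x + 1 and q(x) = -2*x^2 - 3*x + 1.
<p,q> = -16/3

Expand the product: p(x)·q(x) = -6*x^3 - 11*x^2 + 1.
∫_{-1}^{1} of each monomial x^k gives [2/(k+1) if k even, 0 if k odd]. Integrating term-by-term (or equivalently evaluating the antiderivative F(x) = -3*x^4/2 - 11*x^3/3 + x at the endpoints):
  F(1) − F(−1) = -25/6 − (7/6) = -16/3.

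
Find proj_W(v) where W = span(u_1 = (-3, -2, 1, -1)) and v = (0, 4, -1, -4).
proj_W(v) = (1, 2/3, -1/3, 1/3)

Set up U = [u_1 | ... | u_1] ∈ R^(4×1). The projector onto W = col(U) is P = U (U^T U)^(-1) U^T.
Compute U^T U =
  [15],
and U^T v = (-5).
Solve U^T U · c = U^T v for the coefficients: c = (-1/3). The projection is proj_W(v) = U c.
Check: (v - proj_W(v)) · u_1 = 0  (should be 0).
Result: proj_W(v) = (1, 2/3, -1/3, 1/3).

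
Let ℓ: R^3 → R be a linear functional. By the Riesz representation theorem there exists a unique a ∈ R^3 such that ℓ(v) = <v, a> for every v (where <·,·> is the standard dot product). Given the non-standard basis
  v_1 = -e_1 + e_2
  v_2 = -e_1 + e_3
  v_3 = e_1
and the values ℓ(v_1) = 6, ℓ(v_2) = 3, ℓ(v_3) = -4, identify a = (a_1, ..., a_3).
a = (-4, 2, -1)

Write a = (a_1, ..., a_3) in the standard basis. For each basis vector v_i, ℓ(v_i) = <v_i, a> is a linear equation in the a_j's. Collect the n equations into a matrix system V a = ℓ, where row i of V is v_i (expressed in the standard basis). Since V is invertible (lower-triangular with 1s on the diagonal, up to permutation), solve by back-substitution:
  V =
[[-1, 1, 0],
 [-1, 0, 1],
 [1, 0, 0]]
  V a = (6, 3, -4)
Solving gives a = (-4, 2, -1).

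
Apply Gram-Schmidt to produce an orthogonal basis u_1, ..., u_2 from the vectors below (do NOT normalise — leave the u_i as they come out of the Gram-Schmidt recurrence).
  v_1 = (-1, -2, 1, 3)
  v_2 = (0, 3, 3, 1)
Orthogonal basis:
  u_1 = (-1, -2, 1, 3)
  u_2 = (0, 3, 3, 1)

Apply the Gram-Schmidt recurrence
  u_1 = v_1
  u_i = v_i − Σ_{j<i} ((v_i · u_j) / (u_j · u_j)) · u_j.

Step by step this gives:
  u_1 = (-1, -2, 1, 3)
  u_2 = (0, 3, 3, 1)

Orthogonality check:
  u_2 · u_1 = 0 (should be 0)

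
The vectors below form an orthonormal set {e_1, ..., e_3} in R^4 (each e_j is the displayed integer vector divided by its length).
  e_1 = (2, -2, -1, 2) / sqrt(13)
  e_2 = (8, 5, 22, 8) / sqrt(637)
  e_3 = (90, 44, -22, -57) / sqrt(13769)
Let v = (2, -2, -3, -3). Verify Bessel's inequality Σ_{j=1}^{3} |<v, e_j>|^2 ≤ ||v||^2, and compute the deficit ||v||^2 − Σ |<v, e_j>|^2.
Σ |<v, e_j>|^2 = 5862/281; ||v||^2 = 26; deficit = 1444/281

Write each e_j = u_j / sqrt(<u_j, u_j>) where u_j is the displayed integer vector. Then <v, e_j> = <v, u_j> / sqrt(<u_j, u_j>), so |<v, e_j>|^2 = <v, u_j>^2 / <u_j, u_j>.
Coefficients: <v, e_1> = 5/sqrt(13), <v, e_2> = -84/sqrt(637), <v, e_3> = 329/sqrt(13769).
Square and sum: Σ |<v, e_j>|^2 = 5862/281.
Compute ||v||^2 = v·v = 26.
Deficit = 26 − 5862/281 = 1444/281 ≥ 0, confirming Bessel's inequality. (The deficit equals ||v − Σ <v,e_j> e_j||^2, the squared distance from v to span{e_j}.)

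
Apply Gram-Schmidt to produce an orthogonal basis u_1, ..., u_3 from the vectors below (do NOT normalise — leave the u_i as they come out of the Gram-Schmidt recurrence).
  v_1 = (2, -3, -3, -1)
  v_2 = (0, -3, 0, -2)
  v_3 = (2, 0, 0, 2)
Orthogonal basis:
  u_1 = (2, -3, -3, -1)
  u_2 = (-22/23, -36/23, 33/23, -35/23)
  u_3 = (108/89, -66/89, 105/89, 99/89)

Apply the Gram-Schmidt recurrence
  u_1 = v_1
  u_i = v_i − Σ_{j<i} ((v_i · u_j) / (u_j · u_j)) · u_j.

Step by step this gives:
  u_1 = (2, -3, -3, -1)
  u_2 = (-22/23, -36/23, 33/23, -35/23)
  u_3 = (108/89, -66/89, 105/89, 99/89)

Orthogonality check:
  u_2 · u_1 = 0 (should be 0)
  u_3 · u_1 = 0 (should be 0)
  u_3 · u_2 = 0 (should be 0)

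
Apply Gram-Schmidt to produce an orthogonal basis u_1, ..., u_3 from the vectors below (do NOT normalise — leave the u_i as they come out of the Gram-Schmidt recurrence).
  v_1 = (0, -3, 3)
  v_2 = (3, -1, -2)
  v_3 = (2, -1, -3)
Orthogonal basis:
  u_1 = (0, -3, 3)
  u_2 = (3, -3/2, -3/2)
  u_3 = (-2/3, -2/3, -2/3)

Apply the Gram-Schmidt recurrence
  u_1 = v_1
  u_i = v_i − Σ_{j<i} ((v_i · u_j) / (u_j · u_j)) · u_j.

Step by step this gives:
  u_1 = (0, -3, 3)
  u_2 = (3, -3/2, -3/2)
  u_3 = (-2/3, -2/3, -2/3)

Orthogonality check:
  u_2 · u_1 = 0 (should be 0)
  u_3 · u_1 = 0 (should be 0)
  u_3 · u_2 = 0 (should be 0)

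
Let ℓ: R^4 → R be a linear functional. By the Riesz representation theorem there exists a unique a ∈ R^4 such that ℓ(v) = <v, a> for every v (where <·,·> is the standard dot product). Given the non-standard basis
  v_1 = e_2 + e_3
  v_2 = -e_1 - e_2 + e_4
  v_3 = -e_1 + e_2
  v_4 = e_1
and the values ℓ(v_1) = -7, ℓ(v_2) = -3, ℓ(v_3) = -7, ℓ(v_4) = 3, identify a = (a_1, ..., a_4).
a = (3, -4, -3, -4)

Write a = (a_1, ..., a_4) in the standard basis. For each basis vector v_i, ℓ(v_i) = <v_i, a> is a linear equation in the a_j's. Collect the n equations into a matrix system V a = ℓ, where row i of V is v_i (expressed in the standard basis). Since V is invertible (lower-triangular with 1s on the diagonal, up to permutation), solve by back-substitution:
  V =
[[0, 1, 1, 0],
 [-1, -1, 0, 1],
 [-1, 1, 0, 0],
 [1, 0, 0, 0]]
  V a = (-7, -3, -7, 3)
Solving gives a = (3, -4, -3, -4).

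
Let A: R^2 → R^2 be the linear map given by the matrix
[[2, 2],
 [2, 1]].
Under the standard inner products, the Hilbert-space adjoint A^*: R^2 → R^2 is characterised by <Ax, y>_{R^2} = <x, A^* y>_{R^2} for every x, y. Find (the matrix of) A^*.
A^* = A^T =
[[2, 2],
 [2, 1]]

For real matrices with standard dot products, the defining identity <Ax, y> = <x, A^* y> gives (Ax)^T y = x^T (A^*) y, i.e. x^T A^T y = x^T (A^*) y. Since this holds for all x, y, we must have A^* = A^T. Therefore
A^* =
[[2, 2],
 [2, 1]].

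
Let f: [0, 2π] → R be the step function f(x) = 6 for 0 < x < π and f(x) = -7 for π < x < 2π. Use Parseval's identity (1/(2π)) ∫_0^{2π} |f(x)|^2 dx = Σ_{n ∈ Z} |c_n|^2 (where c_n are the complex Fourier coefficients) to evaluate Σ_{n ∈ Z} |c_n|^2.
Σ |c_n|^2 = 85/2

Parseval equates the L^2 energy of f (normalised by 1/(2π)) with the ℓ^2 sum of its Fourier coefficients: (1/(2π)) ∫_0^{2π} |f|^2 = Σ |c_n|^2.
Compute the left side: (1/(2π)) [∫_0^π 6^2 dx + ∫_π^{2π} (-7)^2 dx] = (1/(2π)) · (36π + 49π) = (36 + 49)/2 = 85/2.
So Σ_{n ∈ Z} |c_n|^2 = 85/2.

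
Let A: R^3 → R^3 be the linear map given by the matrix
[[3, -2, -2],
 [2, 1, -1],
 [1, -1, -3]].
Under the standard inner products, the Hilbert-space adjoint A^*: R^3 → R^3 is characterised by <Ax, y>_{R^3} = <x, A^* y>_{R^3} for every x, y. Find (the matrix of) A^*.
A^* = A^T =
[[3, 2, 1],
 [-2, 1, -1],
 [-2, -1, -3]]

For real matrices with standard dot products, the defining identity <Ax, y> = <x, A^* y> gives (Ax)^T y = x^T (A^*) y, i.e. x^T A^T y = x^T (A^*) y. Since this holds for all x, y, we must have A^* = A^T. Therefore
A^* =
[[3, 2, 1],
 [-2, 1, -1],
 [-2, -1, -3]].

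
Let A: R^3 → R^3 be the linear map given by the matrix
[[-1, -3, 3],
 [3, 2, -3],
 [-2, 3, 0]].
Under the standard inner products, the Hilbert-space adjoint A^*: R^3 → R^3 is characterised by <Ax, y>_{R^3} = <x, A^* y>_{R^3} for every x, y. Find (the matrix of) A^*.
A^* = A^T =
[[-1, 3, -2],
 [-3, 2, 3],
 [3, -3, 0]]

For real matrices with standard dot products, the defining identity <Ax, y> = <x, A^* y> gives (Ax)^T y = x^T (A^*) y, i.e. x^T A^T y = x^T (A^*) y. Since this holds for all x, y, we must have A^* = A^T. Therefore
A^* =
[[-1, 3, -2],
 [-3, 2, 3],
 [3, -3, 0]].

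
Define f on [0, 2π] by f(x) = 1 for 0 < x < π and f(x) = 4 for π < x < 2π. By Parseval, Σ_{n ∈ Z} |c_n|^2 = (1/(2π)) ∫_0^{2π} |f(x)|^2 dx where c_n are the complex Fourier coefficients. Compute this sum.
Σ |c_n|^2 = 17/2

Parseval equates the L^2 energy of f (normalised by 1/(2π)) with the ℓ^2 sum of its Fourier coefficients: (1/(2π)) ∫_0^{2π} |f|^2 = Σ |c_n|^2.
Compute the left side: (1/(2π)) [∫_0^π 1^2 dx + ∫_π^{2π} 4^2 dx] = (1/(2π)) · (1π + 16π) = (1 + 16)/2 = 17/2.
So Σ_{n ∈ Z} |c_n|^2 = 17/2.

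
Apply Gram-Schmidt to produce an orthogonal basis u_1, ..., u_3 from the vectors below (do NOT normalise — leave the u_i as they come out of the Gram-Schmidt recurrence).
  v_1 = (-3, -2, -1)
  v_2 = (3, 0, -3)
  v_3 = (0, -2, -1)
Orthogonal basis:
  u_1 = (-3, -2, -1)
  u_2 = (12/7, -6/7, -24/7)
  u_3 = (1/2, -1, 1/2)

Apply the Gram-Schmidt recurrence
  u_1 = v_1
  u_i = v_i − Σ_{j<i} ((v_i · u_j) / (u_j · u_j)) · u_j.

Step by step this gives:
  u_1 = (-3, -2, -1)
  u_2 = (12/7, -6/7, -24/7)
  u_3 = (1/2, -1, 1/2)

Orthogonality check:
  u_2 · u_1 = 0 (should be 0)
  u_3 · u_1 = 0 (should be 0)
  u_3 · u_2 = 0 (should be 0)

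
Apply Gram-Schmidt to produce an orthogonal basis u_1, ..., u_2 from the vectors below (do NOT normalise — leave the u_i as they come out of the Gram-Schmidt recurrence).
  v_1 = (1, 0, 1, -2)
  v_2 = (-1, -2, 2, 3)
Orthogonal basis:
  u_1 = (1, 0, 1, -2)
  u_2 = (-1/6, -2, 17/6, 4/3)

Apply the Gram-Schmidt recurrence
  u_1 = v_1
  u_i = v_i − Σ_{j<i} ((v_i · u_j) / (u_j · u_j)) · u_j.

Step by step this gives:
  u_1 = (1, 0, 1, -2)
  u_2 = (-1/6, -2, 17/6, 4/3)

Orthogonality check:
  u_2 · u_1 = 0 (should be 0)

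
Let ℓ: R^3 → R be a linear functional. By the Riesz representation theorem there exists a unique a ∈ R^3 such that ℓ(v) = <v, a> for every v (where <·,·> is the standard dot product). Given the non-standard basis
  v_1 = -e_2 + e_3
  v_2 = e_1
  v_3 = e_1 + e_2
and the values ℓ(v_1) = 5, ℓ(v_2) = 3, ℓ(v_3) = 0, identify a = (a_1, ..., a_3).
a = (3, -3, 2)

Write a = (a_1, ..., a_3) in the standard basis. For each basis vector v_i, ℓ(v_i) = <v_i, a> is a linear equation in the a_j's. Collect the n equations into a matrix system V a = ℓ, where row i of V is v_i (expressed in the standard basis). Since V is invertible (lower-triangular with 1s on the diagonal, up to permutation), solve by back-substitution:
  V =
[[0, -1, 1],
 [1, 0, 0],
 [1, 1, 0]]
  V a = (5, 3, 0)
Solving gives a = (3, -3, 2).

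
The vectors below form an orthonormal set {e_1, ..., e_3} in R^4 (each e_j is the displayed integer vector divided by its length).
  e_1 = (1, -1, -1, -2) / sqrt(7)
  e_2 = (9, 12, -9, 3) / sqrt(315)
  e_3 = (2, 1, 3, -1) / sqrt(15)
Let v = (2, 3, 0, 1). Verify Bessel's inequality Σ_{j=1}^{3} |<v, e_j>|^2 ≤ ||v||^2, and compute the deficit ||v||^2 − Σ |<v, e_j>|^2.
Σ |<v, e_j>|^2 = 14; ||v||^2 = 14; deficit = 0

Write each e_j = u_j / sqrt(<u_j, u_j>) where u_j is the displayed integer vector. Then <v, e_j> = <v, u_j> / sqrt(<u_j, u_j>), so |<v, e_j>|^2 = <v, u_j>^2 / <u_j, u_j>.
Coefficients: <v, e_1> = -3/sqrt(7), <v, e_2> = 57/sqrt(315), <v, e_3> = 6/sqrt(15).
Square and sum: Σ |<v, e_j>|^2 = 14.
Compute ||v||^2 = v·v = 14.
Deficit = 14 − 14 = 0 ≥ 0, confirming Bessel's inequality. (The deficit equals ||v − Σ <v,e_j> e_j||^2, the squared distance from v to span{e_j}.)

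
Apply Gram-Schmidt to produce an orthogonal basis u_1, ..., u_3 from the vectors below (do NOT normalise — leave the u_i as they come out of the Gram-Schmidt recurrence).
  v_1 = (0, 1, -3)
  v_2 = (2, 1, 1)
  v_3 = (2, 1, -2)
Orthogonal basis:
  u_1 = (0, 1, -3)
  u_2 = (2, 6/5, 2/5)
  u_3 = (3/7, -9/14, -3/14)

Apply the Gram-Schmidt recurrence
  u_1 = v_1
  u_i = v_i − Σ_{j<i} ((v_i · u_j) / (u_j · u_j)) · u_j.

Step by step this gives:
  u_1 = (0, 1, -3)
  u_2 = (2, 6/5, 2/5)
  u_3 = (3/7, -9/14, -3/14)

Orthogonality check:
  u_2 · u_1 = 0 (should be 0)
  u_3 · u_1 = 0 (should be 0)
  u_3 · u_2 = 0 (should be 0)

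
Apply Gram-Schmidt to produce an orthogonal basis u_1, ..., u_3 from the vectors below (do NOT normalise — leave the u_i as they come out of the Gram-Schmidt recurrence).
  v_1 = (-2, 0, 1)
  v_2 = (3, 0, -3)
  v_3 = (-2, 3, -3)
Orthogonal basis:
  u_1 = (-2, 0, 1)
  u_2 = (-3/5, 0, -6/5)
  u_3 = (0, 3, 0)

Apply the Gram-Schmidt recurrence
  u_1 = v_1
  u_i = v_i − Σ_{j<i} ((v_i · u_j) / (u_j · u_j)) · u_j.

Step by step this gives:
  u_1 = (-2, 0, 1)
  u_2 = (-3/5, 0, -6/5)
  u_3 = (0, 3, 0)

Orthogonality check:
  u_2 · u_1 = 0 (should be 0)
  u_3 · u_1 = 0 (should be 0)
  u_3 · u_2 = 0 (should be 0)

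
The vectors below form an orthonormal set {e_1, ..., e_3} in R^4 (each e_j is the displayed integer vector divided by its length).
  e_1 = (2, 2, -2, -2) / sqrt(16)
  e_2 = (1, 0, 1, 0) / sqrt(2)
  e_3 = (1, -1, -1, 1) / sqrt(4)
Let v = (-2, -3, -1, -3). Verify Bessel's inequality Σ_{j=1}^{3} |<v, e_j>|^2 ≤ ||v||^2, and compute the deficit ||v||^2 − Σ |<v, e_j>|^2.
Σ |<v, e_j>|^2 = 5; ||v||^2 = 23; deficit = 18

Write each e_j = u_j / sqrt(<u_j, u_j>) where u_j is the displayed integer vector. Then <v, e_j> = <v, u_j> / sqrt(<u_j, u_j>), so |<v, e_j>|^2 = <v, u_j>^2 / <u_j, u_j>.
Coefficients: <v, e_1> = -2/sqrt(16), <v, e_2> = -3/sqrt(2), <v, e_3> = -1/sqrt(4).
Square and sum: Σ |<v, e_j>|^2 = 5.
Compute ||v||^2 = v·v = 23.
Deficit = 23 − 5 = 18 ≥ 0, confirming Bessel's inequality. (The deficit equals ||v − Σ <v,e_j> e_j||^2, the squared distance from v to span{e_j}.)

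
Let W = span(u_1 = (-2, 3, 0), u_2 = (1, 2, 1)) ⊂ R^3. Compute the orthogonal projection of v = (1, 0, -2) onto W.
proj_W(v) = (11/62, -17/31, -5/62)

Set up U = [u_1 | ... | u_2] ∈ R^(3×2). The projector onto W = col(U) is P = U (U^T U)^(-1) U^T.
Compute U^T U =
  [13, 4]
  [4, 6],
and U^T v = (-2, -1).
Solve U^T U · c = U^T v for the coefficients: c = (-4/31, -5/62). The projection is proj_W(v) = U c.
Check: (v - proj_W(v)) · u_1 = 0  (should be 0).
Check: (v - proj_W(v)) · u_2 = 0  (should be 0).
Result: proj_W(v) = (11/62, -17/31, -5/62).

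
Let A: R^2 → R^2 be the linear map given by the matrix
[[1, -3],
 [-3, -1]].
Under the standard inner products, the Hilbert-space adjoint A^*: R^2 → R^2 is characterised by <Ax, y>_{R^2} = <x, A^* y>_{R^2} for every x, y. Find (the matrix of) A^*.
A^* = A^T =
[[1, -3],
 [-3, -1]]

For real matrices with standard dot products, the defining identity <Ax, y> = <x, A^* y> gives (Ax)^T y = x^T (A^*) y, i.e. x^T A^T y = x^T (A^*) y. Since this holds for all x, y, we must have A^* = A^T. Therefore
A^* =
[[1, -3],
 [-3, -1]].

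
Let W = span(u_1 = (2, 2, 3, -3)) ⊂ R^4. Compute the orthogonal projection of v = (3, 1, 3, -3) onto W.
proj_W(v) = (2, 2, 3, -3)

Set up U = [u_1 | ... | u_1] ∈ R^(4×1). The projector onto W = col(U) is P = U (U^T U)^(-1) U^T.
Compute U^T U =
  [26],
and U^T v = (26).
Solve U^T U · c = U^T v for the coefficients: c = (1). The projection is proj_W(v) = U c.
Check: (v - proj_W(v)) · u_1 = 0  (should be 0).
Result: proj_W(v) = (2, 2, 3, -3).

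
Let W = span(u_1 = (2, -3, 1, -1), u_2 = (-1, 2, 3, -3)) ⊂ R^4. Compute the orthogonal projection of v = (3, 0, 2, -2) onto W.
proj_W(v) = (1, -14/11, 23/11, -23/11)

Set up U = [u_1 | ... | u_2] ∈ R^(4×2). The projector onto W = col(U) is P = U (U^T U)^(-1) U^T.
Compute U^T U =
  [15, -2]
  [-2, 23],
and U^T v = (10, 9).
Solve U^T U · c = U^T v for the coefficients: c = (8/11, 5/11). The projection is proj_W(v) = U c.
Check: (v - proj_W(v)) · u_1 = 0  (should be 0).
Check: (v - proj_W(v)) · u_2 = 0  (should be 0).
Result: proj_W(v) = (1, -14/11, 23/11, -23/11).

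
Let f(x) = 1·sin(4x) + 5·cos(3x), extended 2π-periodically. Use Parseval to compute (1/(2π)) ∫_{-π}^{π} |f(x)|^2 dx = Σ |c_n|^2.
Σ |c_n|^2 = 13

Expand |f|^2 and use orthogonality of {sin(nx), cos(mx)} on [-π, π]:
  ∫_{-π}^{π} sin(nx)^2 dx = π, ∫ cos(mx)^2 dx = π, and cross terms integrate to 0.
So ∫_{-π}^{π} f(x)^2 dx = 1^2 · π + 5^2 · π = (1 + 25)π.
Divide by 2π: (1 + 25)/2 = 13.
By Parseval, this equals Σ |c_n|^2.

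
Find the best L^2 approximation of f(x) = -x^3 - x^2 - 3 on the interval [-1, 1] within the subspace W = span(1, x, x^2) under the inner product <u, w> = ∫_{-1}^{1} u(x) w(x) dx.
g(x) = -x^2 - 3*x/5 - 3

The best approximation g ∈ W is the orthogonal projection of f onto W. Writing g = a_0 + a_1 x + a_2 x^2, the coefficients solve the normal equations G · a = b where
  G_{ij} = <φ_i, φ_j> and b_i = <f, φ_i>, with φ_0 = 1, φ_1 = x, φ_2 = x^2.
G =
  [2, 0, 2/3]
  [0, 2/3, 0]
  [2/3, 0, 2/5],
b = (-20/3, -2/5, -12/5).
Solving gives a_0 = -3, a_1 = -3/5, a_2 = -1, so
  g(x) = -x^2 - 3*x/5 - 3.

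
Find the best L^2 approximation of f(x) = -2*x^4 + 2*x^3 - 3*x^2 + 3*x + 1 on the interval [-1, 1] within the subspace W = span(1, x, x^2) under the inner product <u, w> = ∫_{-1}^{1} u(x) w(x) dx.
g(x) = -33*x^2/7 + 21*x/5 + 41/35

The best approximation g ∈ W is the orthogonal projection of f onto W. Writing g = a_0 + a_1 x + a_2 x^2, the coefficients solve the normal equations G · a = b where
  G_{ij} = <φ_i, φ_j> and b_i = <f, φ_i>, with φ_0 = 1, φ_1 = x, φ_2 = x^2.
G =
  [2, 0, 2/3]
  [0, 2/3, 0]
  [2/3, 0, 2/5],
b = (-4/5, 14/5, -116/105).
Solving gives a_0 = 41/35, a_1 = 21/5, a_2 = -33/7, so
  g(x) = -33*x^2/7 + 21*x/5 + 41/35.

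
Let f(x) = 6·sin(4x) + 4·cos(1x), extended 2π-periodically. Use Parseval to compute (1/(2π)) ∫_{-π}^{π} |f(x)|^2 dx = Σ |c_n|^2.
Σ |c_n|^2 = 26

Expand |f|^2 and use orthogonality of {sin(nx), cos(mx)} on [-π, π]:
  ∫_{-π}^{π} sin(nx)^2 dx = π, ∫ cos(mx)^2 dx = π, and cross terms integrate to 0.
So ∫_{-π}^{π} f(x)^2 dx = 6^2 · π + 4^2 · π = (36 + 16)π.
Divide by 2π: (36 + 16)/2 = 26.
By Parseval, this equals Σ |c_n|^2.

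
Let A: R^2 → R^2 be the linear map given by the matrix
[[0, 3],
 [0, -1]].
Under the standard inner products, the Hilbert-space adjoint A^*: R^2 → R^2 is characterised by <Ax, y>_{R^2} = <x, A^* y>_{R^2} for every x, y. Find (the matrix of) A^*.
A^* = A^T =
[[0, 0],
 [3, -1]]

For real matrices with standard dot products, the defining identity <Ax, y> = <x, A^* y> gives (Ax)^T y = x^T (A^*) y, i.e. x^T A^T y = x^T (A^*) y. Since this holds for all x, y, we must have A^* = A^T. Therefore
A^* =
[[0, 0],
 [3, -1]].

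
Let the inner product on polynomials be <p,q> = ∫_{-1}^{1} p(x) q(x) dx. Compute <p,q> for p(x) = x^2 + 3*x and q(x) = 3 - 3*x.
<p,q> = -4

Expand the product: p(x)·q(x) = -3*x^3 - 6*x^2 + 9*x.
∫_{-1}^{1} of each monomial x^k gives [2/(k+1) if k even, 0 if k odd]. Integrating term-by-term (or equivalently evaluating the antiderivative F(x) = -3*x^4/4 - 2*x^3 + 9*x^2/2 at the endpoints):
  F(1) − F(−1) = 7/4 − (23/4) = -4.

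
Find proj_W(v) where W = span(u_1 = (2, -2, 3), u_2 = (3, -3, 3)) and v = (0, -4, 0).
proj_W(v) = (2, -2, 0)

Set up U = [u_1 | ... | u_2] ∈ R^(3×2). The projector onto W = col(U) is P = U (U^T U)^(-1) U^T.
Compute U^T U =
  [17, 21]
  [21, 27],
and U^T v = (8, 12).
Solve U^T U · c = U^T v for the coefficients: c = (-2, 2). The projection is proj_W(v) = U c.
Check: (v - proj_W(v)) · u_1 = 0  (should be 0).
Check: (v - proj_W(v)) · u_2 = 0  (should be 0).
Result: proj_W(v) = (2, -2, 0).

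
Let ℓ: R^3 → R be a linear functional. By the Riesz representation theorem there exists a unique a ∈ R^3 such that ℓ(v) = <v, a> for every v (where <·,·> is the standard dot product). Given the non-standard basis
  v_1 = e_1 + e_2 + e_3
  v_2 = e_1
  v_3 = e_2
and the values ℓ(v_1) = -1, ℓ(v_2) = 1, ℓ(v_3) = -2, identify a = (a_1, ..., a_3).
a = (1, -2, 0)

Write a = (a_1, ..., a_3) in the standard basis. For each basis vector v_i, ℓ(v_i) = <v_i, a> is a linear equation in the a_j's. Collect the n equations into a matrix system V a = ℓ, where row i of V is v_i (expressed in the standard basis). Since V is invertible (lower-triangular with 1s on the diagonal, up to permutation), solve by back-substitution:
  V =
[[1, 1, 1],
 [1, 0, 0],
 [0, 1, 0]]
  V a = (-1, 1, -2)
Solving gives a = (1, -2, 0).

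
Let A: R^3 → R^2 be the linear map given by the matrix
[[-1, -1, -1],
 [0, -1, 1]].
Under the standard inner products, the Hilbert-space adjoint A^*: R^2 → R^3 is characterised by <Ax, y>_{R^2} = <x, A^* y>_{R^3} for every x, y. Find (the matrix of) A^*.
A^* = A^T =
[[-1, 0],
 [-1, -1],
 [-1, 1]]

For real matrices with standard dot products, the defining identity <Ax, y> = <x, A^* y> gives (Ax)^T y = x^T (A^*) y, i.e. x^T A^T y = x^T (A^*) y. Since this holds for all x, y, we must have A^* = A^T. Therefore
A^* =
[[-1, 0],
 [-1, -1],
 [-1, 1]].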